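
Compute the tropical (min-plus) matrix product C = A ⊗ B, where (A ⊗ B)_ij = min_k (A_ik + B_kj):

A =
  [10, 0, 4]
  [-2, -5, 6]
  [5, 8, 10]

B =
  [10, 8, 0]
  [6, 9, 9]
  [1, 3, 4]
A ⊗ B =
  [5, 7, 8]
  [1, 4, -2]
  [11, 13, 5]

Apply the min-plus product entry-by-entry:
  C[0][0] = min over k of (A[0][0] + B[0][0] = 10 + 10 = 20, A[0][1] + B[1][0] = 0 + 6 = 6, A[0][2] + B[2][0] = 4 + 1 = 5) = 5 (attained at k = 2)
  C[0][1] = min over k of (A[0][0] + B[0][1] = 10 + 8 = 18, A[0][1] + B[1][1] = 0 + 9 = 9, A[0][2] + B[2][1] = 4 + 3 = 7) = 7 (attained at k = 2)
  C[0][2] = min over k of (A[0][0] + B[0][2] = 10 + 0 = 10, A[0][1] + B[1][2] = 0 + 9 = 9, A[0][2] + B[2][2] = 4 + 4 = 8) = 8 (attained at k = 2)
  C[1][0] = min over k of (A[1][0] + B[0][0] = -2 + 10 = 8, A[1][1] + B[1][0] = -5 + 6 = 1, A[1][2] + B[2][0] = 6 + 1 = 7) = 1 (attained at k = 1)
  C[1][1] = min over k of (A[1][0] + B[0][1] = -2 + 8 = 6, A[1][1] + B[1][1] = -5 + 9 = 4, A[1][2] + B[2][1] = 6 + 3 = 9) = 4 (attained at k = 1)
  C[1][2] = min over k of (A[1][0] + B[0][2] = -2 + 0 = -2, A[1][1] + B[1][2] = -5 + 9 = 4, A[1][2] + B[2][2] = 6 + 4 = 10) = -2 (attained at k = 0)
  C[2][0] = min over k of (A[2][0] + B[0][0] = 5 + 10 = 15, A[2][1] + B[1][0] = 8 + 6 = 14, A[2][2] + B[2][0] = 10 + 1 = 11) = 11 (attained at k = 2)
  C[2][1] = min over k of (A[2][0] + B[0][1] = 5 + 8 = 13, A[2][1] + B[1][1] = 8 + 9 = 17, A[2][2] + B[2][1] = 10 + 3 = 13) = 13 (attained at k = 0)
  C[2][2] = min over k of (A[2][0] + B[0][2] = 5 + 0 = 5, A[2][1] + B[1][2] = 8 + 9 = 17, A[2][2] + B[2][2] = 10 + 4 = 14) = 5 (attained at k = 0)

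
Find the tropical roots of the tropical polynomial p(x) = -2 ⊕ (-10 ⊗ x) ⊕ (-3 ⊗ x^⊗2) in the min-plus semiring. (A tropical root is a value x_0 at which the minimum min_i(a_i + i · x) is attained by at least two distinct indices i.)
Roots: {-7, 8}

Each tropical root is a break point of the lower envelope of the lines y = a_i + i · x (there are 3 lines, with slopes 0, 1, ..., 2). Only the lines that attain the minimum somewhere contribute to roots; other lines are dominated. Here the surviving (envelope) indices are i = 2, i = 1, i = 0.
Intersections between consecutive envelope lines give the roots: for adjacent envelope indices i < j the intersection is x = (a_i − a_j) / (j − i). Reading off the sorted break points: {-7, 8}.
Verification: at each break x_0, at least two indices attain the minimum of min_i(a_i + i · x_0).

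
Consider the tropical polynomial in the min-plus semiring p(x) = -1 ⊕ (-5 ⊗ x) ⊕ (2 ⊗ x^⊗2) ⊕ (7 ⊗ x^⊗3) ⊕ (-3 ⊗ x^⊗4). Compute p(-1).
p(-1) = -7

A tropical monomial a ⊗ x^⊗i evaluates to a + i · x. Evaluating each term at x = -1:
  Term 0 contributes -1 + 0 · -1 = -1
  Term 1 contributes -5 + 1 · -1 = -6
  Term 2 contributes 2 + 2 · -1 = 0
  Term 3 contributes 7 + 3 · -1 = 4
  Term 4 contributes -3 + 4 · -1 = -7
p(-1) = ⊕ of these = min[-1, -6, 0, 4, -7] = -7.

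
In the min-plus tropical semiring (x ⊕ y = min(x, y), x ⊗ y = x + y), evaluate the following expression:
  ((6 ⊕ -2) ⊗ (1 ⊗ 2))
((6 ⊕ -2) ⊗ (1 ⊗ 2)) = 1

Expand innermost to outermost. Recall ⊕ takes the minimum of its arguments and ⊗ takes their sum. Working out the expression ((6 ⊕ -2) ⊗ (1 ⊗ 2)) gives 1.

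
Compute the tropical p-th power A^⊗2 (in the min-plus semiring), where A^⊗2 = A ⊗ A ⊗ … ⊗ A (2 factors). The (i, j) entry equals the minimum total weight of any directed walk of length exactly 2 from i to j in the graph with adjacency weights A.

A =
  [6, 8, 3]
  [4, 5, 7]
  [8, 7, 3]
A^⊗2 =
  [11, 10, 6]
  [9, 10, 7]
  [11, 10, 6]

Each entry (A^⊗2)_ij equals the minimum over all length-2 walks i = v_0 → v_1 → … → v_2 = j of Σ_t A[v_t][v_{t+1}]. For example, for (i, j) = (0, 2) we minimise over 3 possible intermediate vertex sequences; the minimum is 6, attained along the walk 0 → 2 → 2.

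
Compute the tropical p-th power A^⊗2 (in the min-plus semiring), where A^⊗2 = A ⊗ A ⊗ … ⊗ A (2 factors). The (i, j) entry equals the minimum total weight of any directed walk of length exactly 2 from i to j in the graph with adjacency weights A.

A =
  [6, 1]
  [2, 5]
A^⊗2 =
  [3, 6]
  [7, 3]

Each entry (A^⊗2)_ij equals the minimum over all length-2 walks i = v_0 → v_1 → … → v_2 = j of Σ_t A[v_t][v_{t+1}]. For example, for (i, j) = (0, 1) we minimise over 2 possible intermediate vertex sequences; the minimum is 6, attained along the walk 0 → 1 → 1.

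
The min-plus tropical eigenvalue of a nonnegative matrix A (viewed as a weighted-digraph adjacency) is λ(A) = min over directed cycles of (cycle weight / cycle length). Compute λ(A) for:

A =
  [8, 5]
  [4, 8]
λ(A) = 9/2

Enumerate directed cycles and compute their means (weight / length). Sample:
  cycle 0 → 0: weight = 8, length = 1, mean = 8/1 ≈ 8.000
  cycle 1 → 1: weight = 8, length = 1, mean = 8/1 ≈ 8.000
  cycle 0 → 1 → 0: weight = 9, length = 2, mean = 9/2 ≈ 4.500
  cycle 1 → 0 → 1: weight = 9, length = 2, mean = 9/2 ≈ 4.500
Minimum mean = 4.500, attained e.g. along the cycle 0 → 1 → 0 with weight 9 and length 2. So λ(A) = 9/2 = 9/2.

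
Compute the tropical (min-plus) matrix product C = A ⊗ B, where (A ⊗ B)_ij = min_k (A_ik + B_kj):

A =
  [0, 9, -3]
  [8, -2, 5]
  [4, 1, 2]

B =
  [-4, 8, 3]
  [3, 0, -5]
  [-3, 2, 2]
A ⊗ B =
  [-6, -1, -1]
  [1, -2, -7]
  [-1, 1, -4]

Apply the min-plus product entry-by-entry:
  C[0][0] = min over k of (A[0][0] + B[0][0] = 0 + -4 = -4, A[0][1] + B[1][0] = 9 + 3 = 12, A[0][2] + B[2][0] = -3 + -3 = -6) = -6 (attained at k = 2)
  C[0][1] = min over k of (A[0][0] + B[0][1] = 0 + 8 = 8, A[0][1] + B[1][1] = 9 + 0 = 9, A[0][2] + B[2][1] = -3 + 2 = -1) = -1 (attained at k = 2)
  C[0][2] = min over k of (A[0][0] + B[0][2] = 0 + 3 = 3, A[0][1] + B[1][2] = 9 + -5 = 4, A[0][2] + B[2][2] = -3 + 2 = -1) = -1 (attained at k = 2)
  C[1][0] = min over k of (A[1][0] + B[0][0] = 8 + -4 = 4, A[1][1] + B[1][0] = -2 + 3 = 1, A[1][2] + B[2][0] = 5 + -3 = 2) = 1 (attained at k = 1)
  C[1][1] = min over k of (A[1][0] + B[0][1] = 8 + 8 = 16, A[1][1] + B[1][1] = -2 + 0 = -2, A[1][2] + B[2][1] = 5 + 2 = 7) = -2 (attained at k = 1)
  C[1][2] = min over k of (A[1][0] + B[0][2] = 8 + 3 = 11, A[1][1] + B[1][2] = -2 + -5 = -7, A[1][2] + B[2][2] = 5 + 2 = 7) = -7 (attained at k = 1)
  C[2][0] = min over k of (A[2][0] + B[0][0] = 4 + -4 = 0, A[2][1] + B[1][0] = 1 + 3 = 4, A[2][2] + B[2][0] = 2 + -3 = -1) = -1 (attained at k = 2)
  C[2][1] = min over k of (A[2][0] + B[0][1] = 4 + 8 = 12, A[2][1] + B[1][1] = 1 + 0 = 1, A[2][2] + B[2][1] = 2 + 2 = 4) = 1 (attained at k = 1)
  C[2][2] = min over k of (A[2][0] + B[0][2] = 4 + 3 = 7, A[2][1] + B[1][2] = 1 + -5 = -4, A[2][2] + B[2][2] = 2 + 2 = 4) = -4 (attained at k = 1)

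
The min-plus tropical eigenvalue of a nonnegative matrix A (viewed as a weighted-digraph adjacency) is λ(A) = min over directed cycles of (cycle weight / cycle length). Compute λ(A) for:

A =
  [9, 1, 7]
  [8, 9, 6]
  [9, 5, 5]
λ(A) = 9/2

Enumerate directed cycles and compute their means (weight / length). Sample:
  cycle 0 → 0: weight = 9, length = 1, mean = 9/1 ≈ 9.000
  cycle 1 → 1: weight = 9, length = 1, mean = 9/1 ≈ 9.000
  cycle 2 → 2: weight = 5, length = 1, mean = 5/1 ≈ 5.000
  cycle 0 → 1 → 0: weight = 9, length = 2, mean = 9/2 ≈ 4.500
  cycle 0 → 2 → 0: weight = 16, length = 2, mean = 16/2 ≈ 8.000
  cycle 1 → 0 → 1: weight = 9, length = 2, mean = 9/2 ≈ 4.500
Minimum mean = 4.500, attained e.g. along the cycle 0 → 1 → 0 with weight 9 and length 2. So λ(A) = 9/2 = 9/2.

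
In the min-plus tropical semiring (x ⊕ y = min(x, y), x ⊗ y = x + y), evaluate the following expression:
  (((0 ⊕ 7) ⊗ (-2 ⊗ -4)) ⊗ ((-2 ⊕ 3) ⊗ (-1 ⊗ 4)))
(((0 ⊕ 7) ⊗ (-2 ⊗ -4)) ⊗ ((-2 ⊕ 3) ⊗ (-1 ⊗ 4))) = -5

Expand innermost to outermost. Recall ⊕ takes the minimum of its arguments and ⊗ takes their sum. Working out the expression (((0 ⊕ 7) ⊗ (-2 ⊗ -4)) ⊗ ((-2 ⊕ 3) ⊗ (-1 ⊗ 4))) gives -5.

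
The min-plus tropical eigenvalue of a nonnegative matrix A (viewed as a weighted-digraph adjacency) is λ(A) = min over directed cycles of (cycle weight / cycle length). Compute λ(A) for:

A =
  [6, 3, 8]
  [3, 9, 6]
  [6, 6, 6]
λ(A) = 3

Enumerate directed cycles and compute their means (weight / length). Sample:
  cycle 0 → 0: weight = 6, length = 1, mean = 6/1 ≈ 6.000
  cycle 1 → 1: weight = 9, length = 1, mean = 9/1 ≈ 9.000
  cycle 2 → 2: weight = 6, length = 1, mean = 6/1 ≈ 6.000
  cycle 0 → 1 → 0: weight = 6, length = 2, mean = 6/2 ≈ 3.000
  cycle 0 → 2 → 0: weight = 14, length = 2, mean = 14/2 ≈ 7.000
  cycle 1 → 0 → 1: weight = 6, length = 2, mean = 6/2 ≈ 3.000
Minimum mean = 3.000, attained e.g. along the cycle 0 → 1 → 0 with weight 6 and length 2. So λ(A) = 6/2 = 3.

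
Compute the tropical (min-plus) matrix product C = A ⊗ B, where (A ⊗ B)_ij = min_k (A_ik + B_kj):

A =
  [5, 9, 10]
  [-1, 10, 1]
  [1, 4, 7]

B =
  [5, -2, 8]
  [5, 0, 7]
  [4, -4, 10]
A ⊗ B =
  [10, 3, 13]
  [4, -3, 7]
  [6, -1, 9]

Apply the min-plus product entry-by-entry:
  C[0][0] = min over k of (A[0][0] + B[0][0] = 5 + 5 = 10, A[0][1] + B[1][0] = 9 + 5 = 14, A[0][2] + B[2][0] = 10 + 4 = 14) = 10 (attained at k = 0)
  C[0][1] = min over k of (A[0][0] + B[0][1] = 5 + -2 = 3, A[0][1] + B[1][1] = 9 + 0 = 9, A[0][2] + B[2][1] = 10 + -4 = 6) = 3 (attained at k = 0)
  C[0][2] = min over k of (A[0][0] + B[0][2] = 5 + 8 = 13, A[0][1] + B[1][2] = 9 + 7 = 16, A[0][2] + B[2][2] = 10 + 10 = 20) = 13 (attained at k = 0)
  C[1][0] = min over k of (A[1][0] + B[0][0] = -1 + 5 = 4, A[1][1] + B[1][0] = 10 + 5 = 15, A[1][2] + B[2][0] = 1 + 4 = 5) = 4 (attained at k = 0)
  C[1][1] = min over k of (A[1][0] + B[0][1] = -1 + -2 = -3, A[1][1] + B[1][1] = 10 + 0 = 10, A[1][2] + B[2][1] = 1 + -4 = -3) = -3 (attained at k = 0)
  C[1][2] = min over k of (A[1][0] + B[0][2] = -1 + 8 = 7, A[1][1] + B[1][2] = 10 + 7 = 17, A[1][2] + B[2][2] = 1 + 10 = 11) = 7 (attained at k = 0)
  C[2][0] = min over k of (A[2][0] + B[0][0] = 1 + 5 = 6, A[2][1] + B[1][0] = 4 + 5 = 9, A[2][2] + B[2][0] = 7 + 4 = 11) = 6 (attained at k = 0)
  C[2][1] = min over k of (A[2][0] + B[0][1] = 1 + -2 = -1, A[2][1] + B[1][1] = 4 + 0 = 4, A[2][2] + B[2][1] = 7 + -4 = 3) = -1 (attained at k = 0)
  C[2][2] = min over k of (A[2][0] + B[0][2] = 1 + 8 = 9, A[2][1] + B[1][2] = 4 + 7 = 11, A[2][2] + B[2][2] = 7 + 10 = 17) = 9 (attained at k = 0)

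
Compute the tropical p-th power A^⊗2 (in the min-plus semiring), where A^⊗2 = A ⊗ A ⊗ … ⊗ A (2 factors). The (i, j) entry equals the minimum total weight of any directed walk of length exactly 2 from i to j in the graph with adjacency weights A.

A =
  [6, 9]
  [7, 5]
A^⊗2 =
  [12, 14]
  [12, 10]

Each entry (A^⊗2)_ij equals the minimum over all length-2 walks i = v_0 → v_1 → … → v_2 = j of Σ_t A[v_t][v_{t+1}]. For example, for (i, j) = (0, 1) we minimise over 2 possible intermediate vertex sequences; the minimum is 14, attained along the walk 0 → 1 → 1.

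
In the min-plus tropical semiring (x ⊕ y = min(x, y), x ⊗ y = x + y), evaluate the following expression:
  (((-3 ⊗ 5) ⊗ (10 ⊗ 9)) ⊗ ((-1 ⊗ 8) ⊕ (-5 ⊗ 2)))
(((-3 ⊗ 5) ⊗ (10 ⊗ 9)) ⊗ ((-1 ⊗ 8) ⊕ (-5 ⊗ 2))) = 18

Expand innermost to outermost. Recall ⊕ takes the minimum of its arguments and ⊗ takes their sum. Working out the expression (((-3 ⊗ 5) ⊗ (10 ⊗ 9)) ⊗ ((-1 ⊗ 8) ⊕ (-5 ⊗ 2))) gives 18.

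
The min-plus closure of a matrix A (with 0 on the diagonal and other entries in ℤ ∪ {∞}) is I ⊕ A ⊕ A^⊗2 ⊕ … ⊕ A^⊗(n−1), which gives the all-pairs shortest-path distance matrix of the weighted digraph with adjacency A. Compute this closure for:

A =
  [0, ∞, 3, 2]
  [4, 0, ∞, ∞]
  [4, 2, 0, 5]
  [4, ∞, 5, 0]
Closure =
  [0, 5, 3, 2]
  [4, 0, 7, 6]
  [4, 2, 0, 5]
  [4, 7, 5, 0]

This is the Floyd-Warshall all-pairs shortest-path computation. For each intermediate vertex k = 0, 1, …, 3, update dist[i][j] ← min(dist[i][j], dist[i][k] + dist[k][j]). The final matrix gives, for each (i, j), the minimum total weight of any directed path from i to j (possibly empty when i = j).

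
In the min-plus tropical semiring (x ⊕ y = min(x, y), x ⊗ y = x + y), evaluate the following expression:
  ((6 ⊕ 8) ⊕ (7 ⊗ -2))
((6 ⊕ 8) ⊕ (7 ⊗ -2)) = 5

Expand innermost to outermost. Recall ⊕ takes the minimum of its arguments and ⊗ takes their sum. Working out the expression ((6 ⊕ 8) ⊕ (7 ⊗ -2)) gives 5.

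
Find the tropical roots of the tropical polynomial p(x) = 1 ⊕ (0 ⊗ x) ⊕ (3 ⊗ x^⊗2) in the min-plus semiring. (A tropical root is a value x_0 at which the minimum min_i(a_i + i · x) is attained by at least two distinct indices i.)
Roots: {-3, 1}

Each tropical root is a break point of the lower envelope of the lines y = a_i + i · x (there are 3 lines, with slopes 0, 1, ..., 2). Only the lines that attain the minimum somewhere contribute to roots; other lines are dominated. Here the surviving (envelope) indices are i = 2, i = 1, i = 0.
Intersections between consecutive envelope lines give the roots: for adjacent envelope indices i < j the intersection is x = (a_i − a_j) / (j − i). Reading off the sorted break points: {-3, 1}.
Verification: at each break x_0, at least two indices attain the minimum of min_i(a_i + i · x_0).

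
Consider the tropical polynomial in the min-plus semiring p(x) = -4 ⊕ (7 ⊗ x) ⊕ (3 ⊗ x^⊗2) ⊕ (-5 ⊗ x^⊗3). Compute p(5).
p(5) = -4

A tropical monomial a ⊗ x^⊗i evaluates to a + i · x. Evaluating each term at x = 5:
  Term 0 contributes -4 + 0 · 5 = -4
  Term 1 contributes 7 + 1 · 5 = 12
  Term 2 contributes 3 + 2 · 5 = 13
  Term 3 contributes -5 + 3 · 5 = 10
p(5) = ⊕ of these = min[-4, 12, 13, 10] = -4.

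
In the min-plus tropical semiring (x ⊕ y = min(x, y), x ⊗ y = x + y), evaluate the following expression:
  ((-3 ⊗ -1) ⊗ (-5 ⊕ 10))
((-3 ⊗ -1) ⊗ (-5 ⊕ 10)) = -9

Expand innermost to outermost. Recall ⊕ takes the minimum of its arguments and ⊗ takes their sum. Working out the expression ((-3 ⊗ -1) ⊗ (-5 ⊕ 10)) gives -9.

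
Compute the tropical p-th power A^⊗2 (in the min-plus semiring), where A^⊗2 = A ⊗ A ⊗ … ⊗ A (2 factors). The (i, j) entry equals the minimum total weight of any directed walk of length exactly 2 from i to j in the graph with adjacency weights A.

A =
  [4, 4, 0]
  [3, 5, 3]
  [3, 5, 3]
A^⊗2 =
  [3, 5, 3]
  [6, 7, 3]
  [6, 7, 3]

Each entry (A^⊗2)_ij equals the minimum over all length-2 walks i = v_0 → v_1 → … → v_2 = j of Σ_t A[v_t][v_{t+1}]. For example, for (i, j) = (0, 2) we minimise over 3 possible intermediate vertex sequences; the minimum is 3, attained along the walk 0 → 2 → 2.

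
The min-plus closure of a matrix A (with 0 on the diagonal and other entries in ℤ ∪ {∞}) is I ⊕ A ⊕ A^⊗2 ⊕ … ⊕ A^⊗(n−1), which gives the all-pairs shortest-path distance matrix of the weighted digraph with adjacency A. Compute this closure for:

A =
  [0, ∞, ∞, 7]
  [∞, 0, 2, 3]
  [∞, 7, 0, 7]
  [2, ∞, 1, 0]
Closure =
  [0, 15, 8, 7]
  [5, 0, 2, 3]
  [9, 7, 0, 7]
  [2, 8, 1, 0]

This is the Floyd-Warshall all-pairs shortest-path computation. For each intermediate vertex k = 0, 1, …, 3, update dist[i][j] ← min(dist[i][j], dist[i][k] + dist[k][j]). The final matrix gives, for each (i, j), the minimum total weight of any directed path from i to j (possibly empty when i = j).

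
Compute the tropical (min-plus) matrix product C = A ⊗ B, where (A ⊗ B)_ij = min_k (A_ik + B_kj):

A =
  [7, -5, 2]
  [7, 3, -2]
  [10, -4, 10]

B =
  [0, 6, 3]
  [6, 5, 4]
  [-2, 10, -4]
A ⊗ B =
  [0, 0, -2]
  [-4, 8, -6]
  [2, 1, 0]

Apply the min-plus product entry-by-entry:
  C[0][0] = min over k of (A[0][0] + B[0][0] = 7 + 0 = 7, A[0][1] + B[1][0] = -5 + 6 = 1, A[0][2] + B[2][0] = 2 + -2 = 0) = 0 (attained at k = 2)
  C[0][1] = min over k of (A[0][0] + B[0][1] = 7 + 6 = 13, A[0][1] + B[1][1] = -5 + 5 = 0, A[0][2] + B[2][1] = 2 + 10 = 12) = 0 (attained at k = 1)
  C[0][2] = min over k of (A[0][0] + B[0][2] = 7 + 3 = 10, A[0][1] + B[1][2] = -5 + 4 = -1, A[0][2] + B[2][2] = 2 + -4 = -2) = -2 (attained at k = 2)
  C[1][0] = min over k of (A[1][0] + B[0][0] = 7 + 0 = 7, A[1][1] + B[1][0] = 3 + 6 = 9, A[1][2] + B[2][0] = -2 + -2 = -4) = -4 (attained at k = 2)
  C[1][1] = min over k of (A[1][0] + B[0][1] = 7 + 6 = 13, A[1][1] + B[1][1] = 3 + 5 = 8, A[1][2] + B[2][1] = -2 + 10 = 8) = 8 (attained at k = 1)
  C[1][2] = min over k of (A[1][0] + B[0][2] = 7 + 3 = 10, A[1][1] + B[1][2] = 3 + 4 = 7, A[1][2] + B[2][2] = -2 + -4 = -6) = -6 (attained at k = 2)
  C[2][0] = min over k of (A[2][0] + B[0][0] = 10 + 0 = 10, A[2][1] + B[1][0] = -4 + 6 = 2, A[2][2] + B[2][0] = 10 + -2 = 8) = 2 (attained at k = 1)
  C[2][1] = min over k of (A[2][0] + B[0][1] = 10 + 6 = 16, A[2][1] + B[1][1] = -4 + 5 = 1, A[2][2] + B[2][1] = 10 + 10 = 20) = 1 (attained at k = 1)
  C[2][2] = min over k of (A[2][0] + B[0][2] = 10 + 3 = 13, A[2][1] + B[1][2] = -4 + 4 = 0, A[2][2] + B[2][2] = 10 + -4 = 6) = 0 (attained at k = 1)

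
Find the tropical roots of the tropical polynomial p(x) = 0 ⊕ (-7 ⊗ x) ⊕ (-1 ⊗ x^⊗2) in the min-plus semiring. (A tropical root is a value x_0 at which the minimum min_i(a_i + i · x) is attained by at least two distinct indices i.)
Roots: {-6, 7}

Each tropical root is a break point of the lower envelope of the lines y = a_i + i · x (there are 3 lines, with slopes 0, 1, ..., 2). Only the lines that attain the minimum somewhere contribute to roots; other lines are dominated. Here the surviving (envelope) indices are i = 2, i = 1, i = 0.
Intersections between consecutive envelope lines give the roots: for adjacent envelope indices i < j the intersection is x = (a_i − a_j) / (j − i). Reading off the sorted break points: {-6, 7}.
Verification: at each break x_0, at least two indices attain the minimum of min_i(a_i + i · x_0).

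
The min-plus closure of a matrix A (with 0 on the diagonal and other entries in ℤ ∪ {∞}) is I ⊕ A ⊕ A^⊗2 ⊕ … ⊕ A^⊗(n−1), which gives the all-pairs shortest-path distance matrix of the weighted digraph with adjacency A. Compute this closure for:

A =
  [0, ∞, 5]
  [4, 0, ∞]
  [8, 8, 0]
Closure =
  [0, 13, 5]
  [4, 0, 9]
  [8, 8, 0]

This is the Floyd-Warshall all-pairs shortest-path computation. For each intermediate vertex k = 0, 1, …, 2, update dist[i][j] ← min(dist[i][j], dist[i][k] + dist[k][j]). The final matrix gives, for each (i, j), the minimum total weight of any directed path from i to j (possibly empty when i = j).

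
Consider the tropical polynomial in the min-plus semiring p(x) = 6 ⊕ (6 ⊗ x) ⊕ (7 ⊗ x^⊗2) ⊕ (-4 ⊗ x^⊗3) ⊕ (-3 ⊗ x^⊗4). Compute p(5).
p(5) = 6

A tropical monomial a ⊗ x^⊗i evaluates to a + i · x. Evaluating each term at x = 5:
  Term 0 contributes 6 + 0 · 5 = 6
  Term 1 contributes 6 + 1 · 5 = 11
  Term 2 contributes 7 + 2 · 5 = 17
  Term 3 contributes -4 + 3 · 5 = 11
  Term 4 contributes -3 + 4 · 5 = 17
p(5) = ⊕ of these = min[6, 11, 17, 11, 17] = 6.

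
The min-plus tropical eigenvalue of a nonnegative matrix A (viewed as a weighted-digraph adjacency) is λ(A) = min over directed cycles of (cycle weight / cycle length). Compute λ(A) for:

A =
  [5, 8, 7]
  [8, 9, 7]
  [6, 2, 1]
λ(A) = 1

Enumerate directed cycles and compute their means (weight / length). Sample:
  cycle 0 → 0: weight = 5, length = 1, mean = 5/1 ≈ 5.000
  cycle 1 → 1: weight = 9, length = 1, mean = 9/1 ≈ 9.000
  cycle 2 → 2: weight = 1, length = 1, mean = 1/1 ≈ 1.000
  cycle 0 → 1 → 0: weight = 16, length = 2, mean = 16/2 ≈ 8.000
  cycle 0 → 2 → 0: weight = 13, length = 2, mean = 13/2 ≈ 6.500
  cycle 1 → 0 → 1: weight = 16, length = 2, mean = 16/2 ≈ 8.000
Minimum mean = 1.000, attained e.g. along the cycle 2 → 2 with weight 1 and length 1. So λ(A) = 1/1 = 1.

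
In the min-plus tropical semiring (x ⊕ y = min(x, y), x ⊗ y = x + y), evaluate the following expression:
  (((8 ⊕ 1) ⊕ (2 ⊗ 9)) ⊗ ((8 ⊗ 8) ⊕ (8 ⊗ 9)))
(((8 ⊕ 1) ⊕ (2 ⊗ 9)) ⊗ ((8 ⊗ 8) ⊕ (8 ⊗ 9))) = 17

Expand innermost to outermost. Recall ⊕ takes the minimum of its arguments and ⊗ takes their sum. Working out the expression (((8 ⊕ 1) ⊕ (2 ⊗ 9)) ⊗ ((8 ⊗ 8) ⊕ (8 ⊗ 9))) gives 17.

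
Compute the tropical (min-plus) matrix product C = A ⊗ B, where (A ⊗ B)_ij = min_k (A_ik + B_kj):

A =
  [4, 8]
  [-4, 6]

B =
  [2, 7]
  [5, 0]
A ⊗ B =
  [6, 8]
  [-2, 3]

Apply the min-plus product entry-by-entry:
  C[0][0] = min over k of (A[0][0] + B[0][0] = 4 + 2 = 6, A[0][1] + B[1][0] = 8 + 5 = 13) = 6 (attained at k = 0)
  C[0][1] = min over k of (A[0][0] + B[0][1] = 4 + 7 = 11, A[0][1] + B[1][1] = 8 + 0 = 8) = 8 (attained at k = 1)
  C[1][0] = min over k of (A[1][0] + B[0][0] = -4 + 2 = -2, A[1][1] + B[1][0] = 6 + 5 = 11) = -2 (attained at k = 0)
  C[1][1] = min over k of (A[1][0] + B[0][1] = -4 + 7 = 3, A[1][1] + B[1][1] = 6 + 0 = 6) = 3 (attained at k = 0)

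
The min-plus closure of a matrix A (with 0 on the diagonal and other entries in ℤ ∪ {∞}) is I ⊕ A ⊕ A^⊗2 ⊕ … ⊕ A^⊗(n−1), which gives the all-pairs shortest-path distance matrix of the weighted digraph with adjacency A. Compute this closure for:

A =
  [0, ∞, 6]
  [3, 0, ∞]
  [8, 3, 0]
Closure =
  [0, 9, 6]
  [3, 0, 9]
  [6, 3, 0]

This is the Floyd-Warshall all-pairs shortest-path computation. For each intermediate vertex k = 0, 1, …, 2, update dist[i][j] ← min(dist[i][j], dist[i][k] + dist[k][j]). The final matrix gives, for each (i, j), the minimum total weight of any directed path from i to j (possibly empty when i = j).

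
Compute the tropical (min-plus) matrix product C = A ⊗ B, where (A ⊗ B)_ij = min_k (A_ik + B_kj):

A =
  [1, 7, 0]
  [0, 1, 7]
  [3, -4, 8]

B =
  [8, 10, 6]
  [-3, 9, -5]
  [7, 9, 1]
A ⊗ B =
  [4, 9, 1]
  [-2, 10, -4]
  [-7, 5, -9]

Apply the min-plus product entry-by-entry:
  C[0][0] = min over k of (A[0][0] + B[0][0] = 1 + 8 = 9, A[0][1] + B[1][0] = 7 + -3 = 4, A[0][2] + B[2][0] = 0 + 7 = 7) = 4 (attained at k = 1)
  C[0][1] = min over k of (A[0][0] + B[0][1] = 1 + 10 = 11, A[0][1] + B[1][1] = 7 + 9 = 16, A[0][2] + B[2][1] = 0 + 9 = 9) = 9 (attained at k = 2)
  C[0][2] = min over k of (A[0][0] + B[0][2] = 1 + 6 = 7, A[0][1] + B[1][2] = 7 + -5 = 2, A[0][2] + B[2][2] = 0 + 1 = 1) = 1 (attained at k = 2)
  C[1][0] = min over k of (A[1][0] + B[0][0] = 0 + 8 = 8, A[1][1] + B[1][0] = 1 + -3 = -2, A[1][2] + B[2][0] = 7 + 7 = 14) = -2 (attained at k = 1)
  C[1][1] = min over k of (A[1][0] + B[0][1] = 0 + 10 = 10, A[1][1] + B[1][1] = 1 + 9 = 10, A[1][2] + B[2][1] = 7 + 9 = 16) = 10 (attained at k = 0)
  C[1][2] = min over k of (A[1][0] + B[0][2] = 0 + 6 = 6, A[1][1] + B[1][2] = 1 + -5 = -4, A[1][2] + B[2][2] = 7 + 1 = 8) = -4 (attained at k = 1)
  C[2][0] = min over k of (A[2][0] + B[0][0] = 3 + 8 = 11, A[2][1] + B[1][0] = -4 + -3 = -7, A[2][2] + B[2][0] = 8 + 7 = 15) = -7 (attained at k = 1)
  C[2][1] = min over k of (A[2][0] + B[0][1] = 3 + 10 = 13, A[2][1] + B[1][1] = -4 + 9 = 5, A[2][2] + B[2][1] = 8 + 9 = 17) = 5 (attained at k = 1)
  C[2][2] = min over k of (A[2][0] + B[0][2] = 3 + 6 = 9, A[2][1] + B[1][2] = -4 + -5 = -9, A[2][2] + B[2][2] = 8 + 1 = 9) = -9 (attained at k = 1)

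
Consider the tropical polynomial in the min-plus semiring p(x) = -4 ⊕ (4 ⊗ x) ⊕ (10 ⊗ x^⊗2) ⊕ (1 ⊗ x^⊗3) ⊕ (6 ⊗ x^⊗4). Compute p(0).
p(0) = -4

A tropical monomial a ⊗ x^⊗i evaluates to a + i · x. Evaluating each term at x = 0:
  Term 0 contributes -4 + 0 · 0 = -4
  Term 1 contributes 4 + 1 · 0 = 4
  Term 2 contributes 10 + 2 · 0 = 10
  Term 3 contributes 1 + 3 · 0 = 1
  Term 4 contributes 6 + 4 · 0 = 6
p(0) = ⊕ of these = min[-4, 4, 10, 1, 6] = -4.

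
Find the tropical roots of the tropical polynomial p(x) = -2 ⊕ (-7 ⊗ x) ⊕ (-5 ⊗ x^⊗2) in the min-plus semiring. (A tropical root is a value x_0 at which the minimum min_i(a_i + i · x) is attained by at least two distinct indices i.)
Roots: {-2, 5}

Each tropical root is a break point of the lower envelope of the lines y = a_i + i · x (there are 3 lines, with slopes 0, 1, ..., 2). Only the lines that attain the minimum somewhere contribute to roots; other lines are dominated. Here the surviving (envelope) indices are i = 2, i = 1, i = 0.
Intersections between consecutive envelope lines give the roots: for adjacent envelope indices i < j the intersection is x = (a_i − a_j) / (j − i). Reading off the sorted break points: {-2, 5}.
Verification: at each break x_0, at least two indices attain the minimum of min_i(a_i + i · x_0).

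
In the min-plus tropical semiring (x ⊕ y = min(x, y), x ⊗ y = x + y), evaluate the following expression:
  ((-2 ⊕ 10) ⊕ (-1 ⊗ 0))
((-2 ⊕ 10) ⊕ (-1 ⊗ 0)) = -2

Expand innermost to outermost. Recall ⊕ takes the minimum of its arguments and ⊗ takes their sum. Working out the expression ((-2 ⊕ 10) ⊕ (-1 ⊗ 0)) gives -2.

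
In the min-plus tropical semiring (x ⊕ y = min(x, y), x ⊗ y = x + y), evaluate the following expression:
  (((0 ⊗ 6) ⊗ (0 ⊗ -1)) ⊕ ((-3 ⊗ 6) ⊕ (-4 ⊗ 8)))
(((0 ⊗ 6) ⊗ (0 ⊗ -1)) ⊕ ((-3 ⊗ 6) ⊕ (-4 ⊗ 8))) = 3

Expand innermost to outermost. Recall ⊕ takes the minimum of its arguments and ⊗ takes their sum. Working out the expression (((0 ⊗ 6) ⊗ (0 ⊗ -1)) ⊕ ((-3 ⊗ 6) ⊕ (-4 ⊗ 8))) gives 3.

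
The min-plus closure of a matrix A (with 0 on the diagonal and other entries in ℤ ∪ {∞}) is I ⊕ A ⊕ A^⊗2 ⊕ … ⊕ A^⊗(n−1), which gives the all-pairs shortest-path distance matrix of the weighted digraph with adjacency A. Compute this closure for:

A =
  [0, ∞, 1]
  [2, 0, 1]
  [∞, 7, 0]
Closure =
  [0, 8, 1]
  [2, 0, 1]
  [9, 7, 0]

This is the Floyd-Warshall all-pairs shortest-path computation. For each intermediate vertex k = 0, 1, …, 2, update dist[i][j] ← min(dist[i][j], dist[i][k] + dist[k][j]). The final matrix gives, for each (i, j), the minimum total weight of any directed path from i to j (possibly empty when i = j).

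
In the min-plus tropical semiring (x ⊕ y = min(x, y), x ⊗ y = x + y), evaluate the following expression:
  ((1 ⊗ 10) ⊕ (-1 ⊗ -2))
((1 ⊗ 10) ⊕ (-1 ⊗ -2)) = -3

Expand innermost to outermost. Recall ⊕ takes the minimum of its arguments and ⊗ takes their sum. Working out the expression ((1 ⊗ 10) ⊕ (-1 ⊗ -2)) gives -3.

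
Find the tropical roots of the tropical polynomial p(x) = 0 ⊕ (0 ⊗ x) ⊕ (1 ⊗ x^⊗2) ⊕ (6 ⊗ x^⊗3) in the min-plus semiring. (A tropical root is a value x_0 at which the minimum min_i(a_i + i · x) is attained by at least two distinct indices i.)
Roots: {-5, -1, 0}

Each tropical root is a break point of the lower envelope of the lines y = a_i + i · x (there are 4 lines, with slopes 0, 1, ..., 3). Only the lines that attain the minimum somewhere contribute to roots; other lines are dominated. Here the surviving (envelope) indices are i = 3, i = 2, i = 1, i = 0.
Intersections between consecutive envelope lines give the roots: for adjacent envelope indices i < j the intersection is x = (a_i − a_j) / (j − i). Reading off the sorted break points: {-5, -1, 0}.
Verification: at each break x_0, at least two indices attain the minimum of min_i(a_i + i · x_0).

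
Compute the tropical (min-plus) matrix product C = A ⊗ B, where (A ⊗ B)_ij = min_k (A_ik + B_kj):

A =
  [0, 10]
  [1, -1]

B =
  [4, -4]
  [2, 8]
A ⊗ B =
  [4, -4]
  [1, -3]

Apply the min-plus product entry-by-entry:
  C[0][0] = min over k of (A[0][0] + B[0][0] = 0 + 4 = 4, A[0][1] + B[1][0] = 10 + 2 = 12) = 4 (attained at k = 0)
  C[0][1] = min over k of (A[0][0] + B[0][1] = 0 + -4 = -4, A[0][1] + B[1][1] = 10 + 8 = 18) = -4 (attained at k = 0)
  C[1][0] = min over k of (A[1][0] + B[0][0] = 1 + 4 = 5, A[1][1] + B[1][0] = -1 + 2 = 1) = 1 (attained at k = 1)
  C[1][1] = min over k of (A[1][0] + B[0][1] = 1 + -4 = -3, A[1][1] + B[1][1] = -1 + 8 = 7) = -3 (attained at k = 0)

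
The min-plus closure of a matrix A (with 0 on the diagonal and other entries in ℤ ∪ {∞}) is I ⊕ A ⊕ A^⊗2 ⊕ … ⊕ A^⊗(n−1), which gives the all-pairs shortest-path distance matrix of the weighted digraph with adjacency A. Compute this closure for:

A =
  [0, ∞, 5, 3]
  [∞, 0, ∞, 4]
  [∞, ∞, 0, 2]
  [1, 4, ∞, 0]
Closure =
  [0, 7, 5, 3]
  [5, 0, 10, 4]
  [3, 6, 0, 2]
  [1, 4, 6, 0]

This is the Floyd-Warshall all-pairs shortest-path computation. For each intermediate vertex k = 0, 1, …, 3, update dist[i][j] ← min(dist[i][j], dist[i][k] + dist[k][j]). The final matrix gives, for each (i, j), the minimum total weight of any directed path from i to j (possibly empty when i = j).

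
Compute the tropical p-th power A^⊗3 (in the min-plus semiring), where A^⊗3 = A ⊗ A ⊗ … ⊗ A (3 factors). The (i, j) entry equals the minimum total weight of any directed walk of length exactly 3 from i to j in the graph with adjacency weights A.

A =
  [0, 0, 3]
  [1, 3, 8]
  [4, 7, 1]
A^⊗3 =
  [0, 0, 3]
  [1, 1, 4]
  [4, 4, 3]

Each entry (A^⊗3)_ij equals the minimum over all length-3 walks i = v_0 → v_1 → … → v_3 = j of Σ_t A[v_t][v_{t+1}]. For example, for (i, j) = (0, 2) we minimise over 9 possible intermediate vertex sequences; the minimum is 3, attained along the walk 0 → 0 → 0 → 2.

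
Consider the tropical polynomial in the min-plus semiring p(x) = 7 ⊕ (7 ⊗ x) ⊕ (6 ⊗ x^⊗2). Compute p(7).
p(7) = 7

A tropical monomial a ⊗ x^⊗i evaluates to a + i · x. Evaluating each term at x = 7:
  Term 0 contributes 7 + 0 · 7 = 7
  Term 1 contributes 7 + 1 · 7 = 14
  Term 2 contributes 6 + 2 · 7 = 20
p(7) = ⊕ of these = min[7, 14, 20] = 7.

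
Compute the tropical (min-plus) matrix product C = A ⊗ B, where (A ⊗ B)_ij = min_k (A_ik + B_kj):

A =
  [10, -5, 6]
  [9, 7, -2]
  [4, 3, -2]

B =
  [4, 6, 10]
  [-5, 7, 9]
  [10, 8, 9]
A ⊗ B =
  [-10, 2, 4]
  [2, 6, 7]
  [-2, 6, 7]

Apply the min-plus product entry-by-entry:
  C[0][0] = min over k of (A[0][0] + B[0][0] = 10 + 4 = 14, A[0][1] + B[1][0] = -5 + -5 = -10, A[0][2] + B[2][0] = 6 + 10 = 16) = -10 (attained at k = 1)
  C[0][1] = min over k of (A[0][0] + B[0][1] = 10 + 6 = 16, A[0][1] + B[1][1] = -5 + 7 = 2, A[0][2] + B[2][1] = 6 + 8 = 14) = 2 (attained at k = 1)
  C[0][2] = min over k of (A[0][0] + B[0][2] = 10 + 10 = 20, A[0][1] + B[1][2] = -5 + 9 = 4, A[0][2] + B[2][2] = 6 + 9 = 15) = 4 (attained at k = 1)
  C[1][0] = min over k of (A[1][0] + B[0][0] = 9 + 4 = 13, A[1][1] + B[1][0] = 7 + -5 = 2, A[1][2] + B[2][0] = -2 + 10 = 8) = 2 (attained at k = 1)
  C[1][1] = min over k of (A[1][0] + B[0][1] = 9 + 6 = 15, A[1][1] + B[1][1] = 7 + 7 = 14, A[1][2] + B[2][1] = -2 + 8 = 6) = 6 (attained at k = 2)
  C[1][2] = min over k of (A[1][0] + B[0][2] = 9 + 10 = 19, A[1][1] + B[1][2] = 7 + 9 = 16, A[1][2] + B[2][2] = -2 + 9 = 7) = 7 (attained at k = 2)
  C[2][0] = min over k of (A[2][0] + B[0][0] = 4 + 4 = 8, A[2][1] + B[1][0] = 3 + -5 = -2, A[2][2] + B[2][0] = -2 + 10 = 8) = -2 (attained at k = 1)
  C[2][1] = min over k of (A[2][0] + B[0][1] = 4 + 6 = 10, A[2][1] + B[1][1] = 3 + 7 = 10, A[2][2] + B[2][1] = -2 + 8 = 6) = 6 (attained at k = 2)
  C[2][2] = min over k of (A[2][0] + B[0][2] = 4 + 10 = 14, A[2][1] + B[1][2] = 3 + 9 = 12, A[2][2] + B[2][2] = -2 + 9 = 7) = 7 (attained at k = 2)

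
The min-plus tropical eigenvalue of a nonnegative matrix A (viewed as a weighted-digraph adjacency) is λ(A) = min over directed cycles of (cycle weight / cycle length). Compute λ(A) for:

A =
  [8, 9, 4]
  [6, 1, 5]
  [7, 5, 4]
λ(A) = 1

Enumerate directed cycles and compute their means (weight / length). Sample:
  cycle 0 → 0: weight = 8, length = 1, mean = 8/1 ≈ 8.000
  cycle 1 → 1: weight = 1, length = 1, mean = 1/1 ≈ 1.000
  cycle 2 → 2: weight = 4, length = 1, mean = 4/1 ≈ 4.000
  cycle 0 → 1 → 0: weight = 15, length = 2, mean = 15/2 ≈ 7.500
  cycle 0 → 2 → 0: weight = 11, length = 2, mean = 11/2 ≈ 5.500
  cycle 1 → 0 → 1: weight = 15, length = 2, mean = 15/2 ≈ 7.500
Minimum mean = 1.000, attained e.g. along the cycle 1 → 1 with weight 1 and length 1. So λ(A) = 1/1 = 1.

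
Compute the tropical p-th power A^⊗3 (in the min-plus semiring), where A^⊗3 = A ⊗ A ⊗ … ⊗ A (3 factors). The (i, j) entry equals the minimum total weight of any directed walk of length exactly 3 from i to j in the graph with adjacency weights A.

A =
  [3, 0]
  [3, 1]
A^⊗3 =
  [4, 2]
  [5, 3]

Each entry (A^⊗3)_ij equals the minimum over all length-3 walks i = v_0 → v_1 → … → v_3 = j of Σ_t A[v_t][v_{t+1}]. For example, for (i, j) = (0, 1) we minimise over 4 possible intermediate vertex sequences; the minimum is 2, attained along the walk 0 → 1 → 1 → 1.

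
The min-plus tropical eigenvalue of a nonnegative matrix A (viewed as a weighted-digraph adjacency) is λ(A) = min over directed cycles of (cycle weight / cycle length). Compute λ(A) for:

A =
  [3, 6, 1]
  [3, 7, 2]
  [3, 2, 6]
λ(A) = 2

Enumerate directed cycles and compute their means (weight / length). Sample:
  cycle 0 → 0: weight = 3, length = 1, mean = 3/1 ≈ 3.000
  cycle 1 → 1: weight = 7, length = 1, mean = 7/1 ≈ 7.000
  cycle 2 → 2: weight = 6, length = 1, mean = 6/1 ≈ 6.000
  cycle 0 → 1 → 0: weight = 9, length = 2, mean = 9/2 ≈ 4.500
  cycle 0 → 2 → 0: weight = 4, length = 2, mean = 4/2 ≈ 2.000
  cycle 1 → 0 → 1: weight = 9, length = 2, mean = 9/2 ≈ 4.500
Minimum mean = 2.000, attained e.g. along the cycle 0 → 2 → 0 with weight 4 and length 2. So λ(A) = 4/2 = 2.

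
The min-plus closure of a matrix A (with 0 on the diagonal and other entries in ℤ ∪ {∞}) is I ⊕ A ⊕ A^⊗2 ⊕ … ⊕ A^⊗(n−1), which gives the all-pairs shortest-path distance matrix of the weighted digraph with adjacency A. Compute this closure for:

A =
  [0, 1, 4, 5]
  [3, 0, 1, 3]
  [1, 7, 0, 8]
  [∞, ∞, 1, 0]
Closure =
  [0, 1, 2, 4]
  [2, 0, 1, 3]
  [1, 2, 0, 5]
  [2, 3, 1, 0]

This is the Floyd-Warshall all-pairs shortest-path computation. For each intermediate vertex k = 0, 1, …, 3, update dist[i][j] ← min(dist[i][j], dist[i][k] + dist[k][j]). The final matrix gives, for each (i, j), the minimum total weight of any directed path from i to j (possibly empty when i = j).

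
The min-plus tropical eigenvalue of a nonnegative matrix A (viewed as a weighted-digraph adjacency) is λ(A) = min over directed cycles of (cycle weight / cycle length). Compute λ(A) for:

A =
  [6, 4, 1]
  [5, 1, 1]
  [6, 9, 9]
λ(A) = 1

Enumerate directed cycles and compute their means (weight / length). Sample:
  cycle 0 → 0: weight = 6, length = 1, mean = 6/1 ≈ 6.000
  cycle 1 → 1: weight = 1, length = 1, mean = 1/1 ≈ 1.000
  cycle 2 → 2: weight = 9, length = 1, mean = 9/1 ≈ 9.000
  cycle 0 → 1 → 0: weight = 9, length = 2, mean = 9/2 ≈ 4.500
  cycle 0 → 2 → 0: weight = 7, length = 2, mean = 7/2 ≈ 3.500
  cycle 1 → 0 → 1: weight = 9, length = 2, mean = 9/2 ≈ 4.500
Minimum mean = 1.000, attained e.g. along the cycle 1 → 1 with weight 1 and length 1. So λ(A) = 1/1 = 1.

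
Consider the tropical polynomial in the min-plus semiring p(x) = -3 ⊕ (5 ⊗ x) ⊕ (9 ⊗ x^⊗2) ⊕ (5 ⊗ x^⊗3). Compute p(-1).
p(-1) = -3

A tropical monomial a ⊗ x^⊗i evaluates to a + i · x. Evaluating each term at x = -1:
  Term 0 contributes -3 + 0 · -1 = -3
  Term 1 contributes 5 + 1 · -1 = 4
  Term 2 contributes 9 + 2 · -1 = 7
  Term 3 contributes 5 + 3 · -1 = 2
p(-1) = ⊕ of these = min[-3, 4, 7, 2] = -3.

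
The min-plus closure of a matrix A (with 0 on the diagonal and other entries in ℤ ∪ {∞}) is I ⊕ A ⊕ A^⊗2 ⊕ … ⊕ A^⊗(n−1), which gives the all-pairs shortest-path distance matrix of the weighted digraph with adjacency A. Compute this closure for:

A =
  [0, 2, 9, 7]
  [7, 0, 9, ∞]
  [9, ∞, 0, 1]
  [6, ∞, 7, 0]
Closure =
  [0, 2, 9, 7]
  [7, 0, 9, 10]
  [7, 9, 0, 1]
  [6, 8, 7, 0]

This is the Floyd-Warshall all-pairs shortest-path computation. For each intermediate vertex k = 0, 1, …, 3, update dist[i][j] ← min(dist[i][j], dist[i][k] + dist[k][j]). The final matrix gives, for each (i, j), the minimum total weight of any directed path from i to j (possibly empty when i = j).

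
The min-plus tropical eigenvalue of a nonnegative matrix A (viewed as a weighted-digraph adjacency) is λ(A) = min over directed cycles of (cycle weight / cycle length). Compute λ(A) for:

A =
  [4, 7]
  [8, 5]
λ(A) = 4

Enumerate directed cycles and compute their means (weight / length). Sample:
  cycle 0 → 0: weight = 4, length = 1, mean = 4/1 ≈ 4.000
  cycle 1 → 1: weight = 5, length = 1, mean = 5/1 ≈ 5.000
  cycle 0 → 1 → 0: weight = 15, length = 2, mean = 15/2 ≈ 7.500
  cycle 1 → 0 → 1: weight = 15, length = 2, mean = 15/2 ≈ 7.500
Minimum mean = 4.000, attained e.g. along the cycle 0 → 0 with weight 4 and length 1. So λ(A) = 4/1 = 4.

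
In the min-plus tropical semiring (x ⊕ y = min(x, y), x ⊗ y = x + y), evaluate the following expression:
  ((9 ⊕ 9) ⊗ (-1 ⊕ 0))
((9 ⊕ 9) ⊗ (-1 ⊕ 0)) = 8

Expand innermost to outermost. Recall ⊕ takes the minimum of its arguments and ⊗ takes their sum. Working out the expression ((9 ⊕ 9) ⊗ (-1 ⊕ 0)) gives 8.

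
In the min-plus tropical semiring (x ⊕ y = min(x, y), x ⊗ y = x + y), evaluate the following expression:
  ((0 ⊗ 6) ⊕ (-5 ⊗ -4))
((0 ⊗ 6) ⊕ (-5 ⊗ -4)) = -9

Expand innermost to outermost. Recall ⊕ takes the minimum of its arguments and ⊗ takes their sum. Working out the expression ((0 ⊗ 6) ⊕ (-5 ⊗ -4)) gives -9.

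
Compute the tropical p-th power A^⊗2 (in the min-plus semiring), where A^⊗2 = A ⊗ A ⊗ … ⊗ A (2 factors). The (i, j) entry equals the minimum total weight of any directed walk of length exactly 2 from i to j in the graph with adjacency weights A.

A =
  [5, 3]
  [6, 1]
A^⊗2 =
  [9, 4]
  [7, 2]

Each entry (A^⊗2)_ij equals the minimum over all length-2 walks i = v_0 → v_1 → … → v_2 = j of Σ_t A[v_t][v_{t+1}]. For example, for (i, j) = (0, 1) we minimise over 2 possible intermediate vertex sequences; the minimum is 4, attained along the walk 0 → 1 → 1.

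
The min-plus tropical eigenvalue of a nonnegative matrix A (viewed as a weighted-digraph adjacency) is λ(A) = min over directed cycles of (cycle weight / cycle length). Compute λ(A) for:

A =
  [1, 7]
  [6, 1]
λ(A) = 1

Enumerate directed cycles and compute their means (weight / length). Sample:
  cycle 0 → 0: weight = 1, length = 1, mean = 1/1 ≈ 1.000
  cycle 1 → 1: weight = 1, length = 1, mean = 1/1 ≈ 1.000
  cycle 0 → 1 → 0: weight = 13, length = 2, mean = 13/2 ≈ 6.500
  cycle 1 → 0 → 1: weight = 13, length = 2, mean = 13/2 ≈ 6.500
Minimum mean = 1.000, attained e.g. along the cycle 0 → 0 with weight 1 and length 1. So λ(A) = 1/1 = 1.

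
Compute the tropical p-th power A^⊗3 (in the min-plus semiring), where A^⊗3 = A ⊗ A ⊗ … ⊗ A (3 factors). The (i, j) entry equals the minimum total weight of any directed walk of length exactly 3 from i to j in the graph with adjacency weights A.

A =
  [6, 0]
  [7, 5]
A^⊗3 =
  [12, 7]
  [14, 12]

Each entry (A^⊗3)_ij equals the minimum over all length-3 walks i = v_0 → v_1 → … → v_3 = j of Σ_t A[v_t][v_{t+1}]. For example, for (i, j) = (0, 1) we minimise over 4 possible intermediate vertex sequences; the minimum is 7, attained along the walk 0 → 1 → 0 → 1.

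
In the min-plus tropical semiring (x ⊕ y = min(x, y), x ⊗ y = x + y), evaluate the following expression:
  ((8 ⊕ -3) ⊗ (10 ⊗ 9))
((8 ⊕ -3) ⊗ (10 ⊗ 9)) = 16

Expand innermost to outermost. Recall ⊕ takes the minimum of its arguments and ⊗ takes their sum. Working out the expression ((8 ⊕ -3) ⊗ (10 ⊗ 9)) gives 16.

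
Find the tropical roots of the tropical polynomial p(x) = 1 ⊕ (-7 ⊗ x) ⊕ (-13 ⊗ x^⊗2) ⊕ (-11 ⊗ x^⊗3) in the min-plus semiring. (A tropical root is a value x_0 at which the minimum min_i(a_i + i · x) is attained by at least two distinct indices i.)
Roots: {-2, 6, 8}

Each tropical root is a break point of the lower envelope of the lines y = a_i + i · x (there are 4 lines, with slopes 0, 1, ..., 3). Only the lines that attain the minimum somewhere contribute to roots; other lines are dominated. Here the surviving (envelope) indices are i = 3, i = 2, i = 1, i = 0.
Intersections between consecutive envelope lines give the roots: for adjacent envelope indices i < j the intersection is x = (a_i − a_j) / (j − i). Reading off the sorted break points: {-2, 6, 8}.
Verification: at each break x_0, at least two indices attain the minimum of min_i(a_i + i · x_0).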